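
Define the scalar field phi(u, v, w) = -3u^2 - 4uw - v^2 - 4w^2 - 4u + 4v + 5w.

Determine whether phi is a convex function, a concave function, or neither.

phi is quadratic, so its Hessian is the constant matrix H = [[-6, 0, -4], [0, -2, 0], [-4, 0, -8]].
Leading principal minors: -6, 12, -64.
Signs alternate −, +, − ⇒ H ≺ 0 ⇒ concave.

concave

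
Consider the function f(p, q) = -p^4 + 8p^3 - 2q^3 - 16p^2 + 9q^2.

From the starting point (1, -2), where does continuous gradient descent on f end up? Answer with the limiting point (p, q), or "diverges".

(2, 0)

f is separable, so gradient descent decouples: p follows -∂f/∂p, q follows -∂f/∂q.
∂f/∂p = -4p(p - 4)(p - 2); at p=1 this is -12, so p increases.
∂f/∂q = -6q(q - 3); at q=-2 this is -60, so q increases.
p converges to its nearest critical value 2 (a local min of the p-part); q converges to 0. The iterate converges to (2, 0).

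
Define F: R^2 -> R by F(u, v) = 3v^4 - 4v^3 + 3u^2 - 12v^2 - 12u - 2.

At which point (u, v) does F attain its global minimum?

F(u,v) separates as P(u) + Q(v) − 2, so its minimum is min P + min Q − 2.
P'(u) = 6u - 12 vanishes at u ∈ {2}; Q'(v) = 12v(v - 2)(v + 1) vanishes at v ∈ {-1, 0, 2}.
Local minima of P (where P''>0): P(2)=-12. Local minima of Q: Q(-1)=-5, Q(2)=-32.
So the global minimum of F is P(2) + Q(2) − 2 = -12 − 32 − 2 = -46, attained at (2, 2).

(2, 2)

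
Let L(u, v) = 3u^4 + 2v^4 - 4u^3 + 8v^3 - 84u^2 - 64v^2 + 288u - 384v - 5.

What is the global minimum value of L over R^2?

-3013

L(u,v) separates as P(u) + Q(v) − 5, so its minimum is min P + min Q − 5.
P'(u) = 12(u - 3)(u - 2)(u + 4) vanishes at u ∈ {-4, 2, 3}; Q'(v) = 8(v - 4)(v + 3)(v + 4) vanishes at v ∈ {-4, -3, 4}.
Local minima of P (where P''>0): P(-4)=-1472, P(3)=243. Local minima of Q: Q(-4)=512, Q(4)=-1536.
So the global minimum of L is P(-4) + Q(4) − 5 = -1472 − 1536 − 5 = -3013, attained at (-4, 4).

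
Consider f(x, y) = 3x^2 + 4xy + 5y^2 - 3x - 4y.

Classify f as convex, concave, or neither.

f is quadratic, so its Hessian is the constant matrix H = [[6, 4], [4, 10]].
det(H) = 44, tr(H) = 16.
det(H) > 0 and tr(H) > 0, so H is positive definite everywhere: convex.

convex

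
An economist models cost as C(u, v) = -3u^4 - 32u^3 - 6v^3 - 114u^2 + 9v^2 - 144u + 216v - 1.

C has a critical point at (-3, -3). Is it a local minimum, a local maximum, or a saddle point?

local minimum

The mixed partial ∂²C/∂u∂v is 0, so the Hessian at any point is diag(C_uu, C_vv) = diag(-12(3u^2 + 16u + 19), 18(-2v + 1)).
At (-3, -3): H = diag(24, 126).
Both eigenvalues are positive, so H is positive definite: a local minimum.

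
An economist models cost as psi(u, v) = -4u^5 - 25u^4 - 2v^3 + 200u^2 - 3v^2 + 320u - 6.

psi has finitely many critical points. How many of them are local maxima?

2

psi separates as a function of u plus a function of v, so ∇psi=0 decouples.
∂psi/∂u = -20(u - 2)(u + 1)(u + 2)(u + 4) = 0 at u ∈ {-4, -2, -1, 2}; ∂psi/∂v = -6v(v + 1) = 0 at v ∈ {-1, 0}.
The Hessian is diagonal: diag(psi_uu, psi_vv). Second derivatives: psi_uu(-4)=720, psi_uu(-2)=-160, psi_uu(-1)=180, psi_uu(2)=-1440; psi_vv(-1)=6, psi_vv(0)=-6.
Local maxima occur where both diagonal entries negative: (-2, 0), (2, 0). Count: 2.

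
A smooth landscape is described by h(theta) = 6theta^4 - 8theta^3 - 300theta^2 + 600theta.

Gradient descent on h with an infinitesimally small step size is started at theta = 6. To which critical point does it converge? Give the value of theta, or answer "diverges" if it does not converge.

5

h'(theta) = 24(theta - 5)(theta - 1)(theta + 5), so h'(6) = 1320.
Gradient descent moves in the -h' direction, i.e. theta is decreasing.
The nearest critical point in that direction is theta = 5, where h'' = 960 > 0 (a local minimum). The iterate converges there.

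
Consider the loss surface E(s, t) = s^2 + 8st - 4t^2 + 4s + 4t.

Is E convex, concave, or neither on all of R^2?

E is quadratic, so its Hessian is the constant matrix H = [[2, 8], [8, -8]].
det(H) = -80, tr(H) = -6.
det(H) < 0, so H is indefinite: neither convex nor concave.

neither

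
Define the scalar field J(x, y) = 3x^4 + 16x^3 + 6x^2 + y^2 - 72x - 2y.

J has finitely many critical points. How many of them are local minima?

J separates as a function of x plus a function of y, so ∇J=0 decouples.
∂J/∂x = 12(x - 1)(x + 2)(x + 3) = 0 at x ∈ {-3, -2, 1}; ∂J/∂y = 2(y - 1) = 0 at y ∈ {1}.
The Hessian is diagonal: diag(J_xx, J_yy). Second derivatives: J_xx(-3)=48, J_xx(-2)=-36, J_xx(1)=144; J_yy(1)=2.
Local minima occur where both diagonal entries positive: (-3, 1), (1, 1). Count: 2.

2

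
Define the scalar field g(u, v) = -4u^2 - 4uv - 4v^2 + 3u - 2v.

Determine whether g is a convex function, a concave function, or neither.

concave

g is quadratic, so its Hessian is the constant matrix H = [[-8, -4], [-4, -8]].
det(H) = 48, tr(H) = -16.
det(H) > 0 and tr(H) < 0, so H is negative definite everywhere: concave.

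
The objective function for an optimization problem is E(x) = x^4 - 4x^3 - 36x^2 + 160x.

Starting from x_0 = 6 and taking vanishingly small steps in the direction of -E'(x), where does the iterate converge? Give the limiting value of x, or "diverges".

5

E'(x) = 4(x - 5)(x - 2)(x + 4), so E'(6) = 160.
Gradient descent moves in the -E' direction, i.e. x is decreasing.
The nearest critical point in that direction is x = 5, where E'' = 108 > 0 (a local minimum). The iterate converges there.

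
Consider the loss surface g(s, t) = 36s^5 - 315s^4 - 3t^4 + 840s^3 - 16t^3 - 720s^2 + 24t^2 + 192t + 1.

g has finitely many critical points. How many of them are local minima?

g separates as a function of s plus a function of t, so ∇g=0 decouples.
∂g/∂s = 180s(s - 4)(s - 2)(s - 1) = 0 at s ∈ {0, 1, 2, 4}; ∂g/∂t = -12(t - 2)(t + 2)(t + 4) = 0 at t ∈ {-4, -2, 2}.
The Hessian is diagonal: diag(g_ss, g_tt). Second derivatives: g_ss(0)=-1440, g_ss(1)=540, g_ss(2)=-720, g_ss(4)=4320; g_tt(-4)=-144, g_tt(-2)=96, g_tt(2)=-288.
Local minima occur where both diagonal entries positive: (1, -2), (4, -2). Count: 2.

2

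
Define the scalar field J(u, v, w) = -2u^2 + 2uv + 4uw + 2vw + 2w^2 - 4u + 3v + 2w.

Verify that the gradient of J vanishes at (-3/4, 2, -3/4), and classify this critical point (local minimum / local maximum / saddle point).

saddle point

∇J = (-4u + 2v + 4w - 4, 2u + 2w + 3, 4u + 2v + 4w + 2); substituting (-3/4, 2, -3/4) gives ∇J = (0, 0, 0), so (-3/4, 2, -3/4) is indeed a critical point.
The Hessian is constant: H = [[-4, 2, 4], [2, 0, 2], [4, 2, 4]].
Leading principal minors: Δ₁ = -4, Δ₂ = -4, Δ₃ = 32.
The minors fit neither the all-positive nor the alternating-sign pattern, so H is indefinite: a saddle point.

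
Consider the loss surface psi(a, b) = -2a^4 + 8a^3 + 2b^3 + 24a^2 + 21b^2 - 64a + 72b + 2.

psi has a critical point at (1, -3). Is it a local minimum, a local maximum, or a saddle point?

local minimum

The mixed partial ∂²psi/∂a∂b is 0, so the Hessian at any point is diag(psi_aa, psi_bb) = diag(24(-a^2 + 2a + 2), 6(2b + 7)).
At (1, -3): H = diag(72, 6).
Both eigenvalues are positive, so H is positive definite: a local minimum.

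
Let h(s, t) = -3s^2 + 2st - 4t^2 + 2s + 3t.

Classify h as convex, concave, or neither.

h is quadratic, so its Hessian is the constant matrix H = [[-6, 2], [2, -8]].
det(H) = 44, tr(H) = -14.
det(H) > 0 and tr(H) < 0, so H is negative definite everywhere: concave.

concave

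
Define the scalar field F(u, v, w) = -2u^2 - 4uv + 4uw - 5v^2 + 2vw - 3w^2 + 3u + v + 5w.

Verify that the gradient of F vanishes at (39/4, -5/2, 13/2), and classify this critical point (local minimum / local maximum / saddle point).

∇F = (-4u - 4v + 4w + 3, -4u - 10v + 2w + 1, 4u + 2v - 6w + 5); substituting (39/4, -5/2, 13/2) gives ∇F = (0, 0, 0), so (39/4, -5/2, 13/2) is indeed a critical point.
The Hessian is constant: H = [[-4, -4, 4], [-4, -10, 2], [4, 2, -6]].
Leading principal minors: Δ₁ = -4, Δ₂ = 24, Δ₃ = -32.
The minors alternate sign starting negative (−, +, −), so H is negative definite: a local maximum.

local maximum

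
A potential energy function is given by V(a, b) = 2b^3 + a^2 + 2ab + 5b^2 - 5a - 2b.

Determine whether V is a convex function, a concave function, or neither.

The term 2b^3 is cubic, so the Hessian is not constant.
∂²V/∂b² = 12b + 10, which takes both signs as b varies (negative for sufficiently negative b). A diagonal entry of the Hessian changing sign means the Hessian is neither positive- nor negative-semidefinite on all of R^2.

neither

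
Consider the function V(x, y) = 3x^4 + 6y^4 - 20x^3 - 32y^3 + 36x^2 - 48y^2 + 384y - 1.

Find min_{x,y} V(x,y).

-609

V(x,y) separates as P(x) + Q(y) − 1, so its minimum is min P + min Q − 1.
P'(x) = 12x(x - 3)(x - 2) vanishes at x ∈ {0, 2, 3}; Q'(y) = 24(y - 4)(y - 2)(y + 2) vanishes at y ∈ {-2, 2, 4}.
Local minima of P (where P''>0): P(0)=0, P(3)=27. Local minima of Q: Q(-2)=-608, Q(4)=256.
So the global minimum of V is P(0) + Q(-2) − 1 = 0 − 608 − 1 = -609, attained at (0, -2).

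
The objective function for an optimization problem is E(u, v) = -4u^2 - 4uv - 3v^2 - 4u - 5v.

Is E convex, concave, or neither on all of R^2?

concave

E is quadratic, so its Hessian is the constant matrix H = [[-8, -4], [-4, -6]].
det(H) = 32, tr(H) = -14.
det(H) > 0 and tr(H) < 0, so H is negative definite everywhere: concave.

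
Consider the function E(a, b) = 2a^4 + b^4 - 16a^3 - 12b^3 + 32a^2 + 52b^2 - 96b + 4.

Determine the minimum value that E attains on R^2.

-60

E(a,b) separates as P(a) + Q(b) + 4, so its minimum is min P + min Q + 4.
P'(a) = 8a(a - 4)(a - 2) vanishes at a ∈ {0, 2, 4}; Q'(b) = 4(b - 4)(b - 3)(b - 2) vanishes at b ∈ {2, 3, 4}.
Local minima of P (where P''>0): P(0)=0, P(4)=0. Local minima of Q: Q(2)=-64, Q(4)=-64.
So the global minimum of E is P(0) + Q(2) + 4 = 0 − 64 + 4 = -60, attained at (0, 2).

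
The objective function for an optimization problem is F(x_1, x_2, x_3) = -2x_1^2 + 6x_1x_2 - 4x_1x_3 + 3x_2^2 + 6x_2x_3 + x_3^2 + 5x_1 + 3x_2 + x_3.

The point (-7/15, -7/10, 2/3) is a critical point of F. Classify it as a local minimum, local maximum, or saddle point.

saddle point

The Hessian is constant: H = [[-4, 6, -4], [6, 6, 6], [-4, 6, 2]].
Leading principal minors: Δ₁ = -4, Δ₂ = -60, Δ₃ = -360.
The minors fit neither the all-positive nor the alternating-sign pattern, so H is indefinite: a saddle point.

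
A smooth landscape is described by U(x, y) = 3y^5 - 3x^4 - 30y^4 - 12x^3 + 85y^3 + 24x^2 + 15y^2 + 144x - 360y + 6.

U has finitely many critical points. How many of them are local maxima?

U separates as a function of x plus a function of y, so ∇U=0 decouples.
∂U/∂x = -12(x - 2)(x + 2)(x + 3) = 0 at x ∈ {-3, -2, 2}; ∂U/∂y = 15(y - 4)(y - 3)(y - 2)(y + 1) = 0 at y ∈ {-1, 2, 3, 4}.
The Hessian is diagonal: diag(U_xx, U_yy). Second derivatives: U_xx(-3)=-60, U_xx(-2)=48, U_xx(2)=-240; U_yy(-1)=-900, U_yy(2)=90, U_yy(3)=-60, U_yy(4)=150.
Local maxima occur where both diagonal entries negative: (-3, -1), (-3, 3), (2, -1), (2, 3). Count: 4.

4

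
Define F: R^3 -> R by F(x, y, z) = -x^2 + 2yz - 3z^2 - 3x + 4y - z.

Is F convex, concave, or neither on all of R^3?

F is quadratic, so its Hessian is the constant matrix H = [[-2, 0, 0], [0, 0, 2], [0, 2, -6]].
Leading principal minors: -2, 0, 8.
Neither pattern holds ⇒ H is indefinite ⇒ neither convex nor concave.

neither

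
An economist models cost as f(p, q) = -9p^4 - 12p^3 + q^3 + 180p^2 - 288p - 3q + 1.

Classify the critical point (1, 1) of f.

The mixed partial ∂²f/∂p∂q is 0, so the Hessian at any point is diag(f_pp, f_qq) = diag(36(-3p^2 - 2p + 10), 6q).
At (1, 1): H = diag(180, 6).
Both eigenvalues are positive, so H is positive definite: a local minimum.

local minimum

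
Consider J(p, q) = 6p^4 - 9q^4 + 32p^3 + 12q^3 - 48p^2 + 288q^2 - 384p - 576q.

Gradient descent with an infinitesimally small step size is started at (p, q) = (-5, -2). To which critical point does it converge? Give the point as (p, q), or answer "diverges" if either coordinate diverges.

J is separable, so gradient descent decouples: p follows -∂J/∂p, q follows -∂J/∂q.
∂J/∂p = 24(p - 2)(p + 2)(p + 4); at p=-5 this is -504, so p increases.
∂J/∂q = -36(q - 4)(q - 1)(q + 4); at q=-2 this is -1296, so q increases.
p converges to its nearest critical value -4 (a local min of the p-part); q converges to 1. The iterate converges to (-4, 1).

(-4, 1)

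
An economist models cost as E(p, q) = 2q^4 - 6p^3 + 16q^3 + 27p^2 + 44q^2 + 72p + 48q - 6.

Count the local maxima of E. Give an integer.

1

E separates as a function of p plus a function of q, so ∇E=0 decouples.
∂E/∂p = -18(p - 4)(p + 1) = 0 at p ∈ {-1, 4}; ∂E/∂q = 8(q + 1)(q + 2)(q + 3) = 0 at q ∈ {-3, -2, -1}.
The Hessian is diagonal: diag(E_pp, E_qq). Second derivatives: E_pp(-1)=90, E_pp(4)=-90; E_qq(-3)=16, E_qq(-2)=-8, E_qq(-1)=16.
Local maxima occur where both diagonal entries negative: (4, -2). Count: 1.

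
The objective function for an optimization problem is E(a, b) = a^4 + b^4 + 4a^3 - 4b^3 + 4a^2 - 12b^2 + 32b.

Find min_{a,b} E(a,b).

E(a,b) separates as P(a) + Q(b), so its minimum is min P + min Q.
P'(a) = 4a(a + 1)(a + 2) vanishes at a ∈ {-2, -1, 0}; Q'(b) = 4(b - 4)(b - 1)(b + 2) vanishes at b ∈ {-2, 1, 4}.
Local minima of P (where P''>0): P(-2)=0, P(0)=0. Local minima of Q: Q(-2)=-64, Q(4)=-64.
So the global minimum of E is P(-2) + Q(-2) = 0 − 64 = -64, attained at (-2, -2).

-64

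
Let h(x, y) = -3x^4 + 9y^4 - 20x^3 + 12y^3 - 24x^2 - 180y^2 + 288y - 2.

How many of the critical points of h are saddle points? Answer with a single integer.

5

h separates as a function of x plus a function of y, so ∇h=0 decouples.
∂h/∂x = -12x(x + 1)(x + 4) = 0 at x ∈ {-4, -1, 0}; ∂h/∂y = 36(y - 2)(y - 1)(y + 4) = 0 at y ∈ {-4, 1, 2}.
The Hessian is diagonal: diag(h_xx, h_yy). Second derivatives: h_xx(-4)=-144, h_xx(-1)=36, h_xx(0)=-48; h_yy(-4)=1080, h_yy(1)=-180, h_yy(2)=216.
Saddle points occur where the two diagonal entries have opposite signs: (-4, -4), (-4, 2), (-1, 1), (0, -4), (0, 2). Count: 5.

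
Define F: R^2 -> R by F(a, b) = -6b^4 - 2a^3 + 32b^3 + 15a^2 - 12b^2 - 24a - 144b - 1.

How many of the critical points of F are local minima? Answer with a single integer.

F separates as a function of a plus a function of b, so ∇F=0 decouples.
∂F/∂a = -6(a - 4)(a - 1) = 0 at a ∈ {1, 4}; ∂F/∂b = -24(b - 3)(b - 2)(b + 1) = 0 at b ∈ {-1, 2, 3}.
The Hessian is diagonal: diag(F_aa, F_bb). Second derivatives: F_aa(1)=18, F_aa(4)=-18; F_bb(-1)=-288, F_bb(2)=72, F_bb(3)=-96.
Local minima occur where both diagonal entries positive: (1, 2). Count: 1.

1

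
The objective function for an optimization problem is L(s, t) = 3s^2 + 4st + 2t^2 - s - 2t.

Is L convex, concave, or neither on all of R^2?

L is quadratic, so its Hessian is the constant matrix H = [[6, 4], [4, 4]].
det(H) = 8, tr(H) = 10.
det(H) > 0 and tr(H) > 0, so H is positive definite everywhere: convex.

convex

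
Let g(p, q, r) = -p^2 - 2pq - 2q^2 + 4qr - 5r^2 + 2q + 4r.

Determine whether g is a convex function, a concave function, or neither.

concave

g is quadratic, so its Hessian is the constant matrix H = [[-2, -2, 0], [-2, -4, 4], [0, 4, -10]].
Leading principal minors: -2, 4, -8.
Signs alternate −, +, − ⇒ H ≺ 0 ⇒ concave.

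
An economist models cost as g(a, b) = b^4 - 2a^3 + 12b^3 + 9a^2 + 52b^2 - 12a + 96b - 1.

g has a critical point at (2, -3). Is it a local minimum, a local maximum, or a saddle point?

local maximum

The mixed partial ∂²g/∂a∂b is 0, so the Hessian at any point is diag(g_aa, g_bb) = diag(6(-2a + 3), 4(3b^2 + 18b + 26)).
At (2, -3): H = diag(-6, -4).
Both eigenvalues are negative, so H is negative definite: a local maximum.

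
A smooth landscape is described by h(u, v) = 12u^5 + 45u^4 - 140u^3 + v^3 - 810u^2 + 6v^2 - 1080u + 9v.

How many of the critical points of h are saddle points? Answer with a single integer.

h separates as a function of u plus a function of v, so ∇h=0 decouples.
∂h/∂u = 60(u - 3)(u + 1)(u + 2)(u + 3) = 0 at u ∈ {-3, -2, -1, 3}; ∂h/∂v = 3(v + 1)(v + 3) = 0 at v ∈ {-3, -1}.
The Hessian is diagonal: diag(h_uu, h_vv). Second derivatives: h_uu(-3)=-720, h_uu(-2)=300, h_uu(-1)=-480, h_uu(3)=7200; h_vv(-3)=-6, h_vv(-1)=6.
Saddle points occur where the two diagonal entries have opposite signs: (-3, -1), (-2, -3), (-1, -1), (3, -3). Count: 4.

4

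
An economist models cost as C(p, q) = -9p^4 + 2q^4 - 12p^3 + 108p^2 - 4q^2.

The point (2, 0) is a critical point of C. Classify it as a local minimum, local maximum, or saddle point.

The mixed partial ∂²C/∂p∂q is 0, so the Hessian at any point is diag(C_pp, C_qq) = diag(36(-3p^2 - 2p + 6), 8(3q^2 - 1)).
At (2, 0): H = diag(-360, -8).
Both eigenvalues are negative, so H is negative definite: a local maximum.

local maximum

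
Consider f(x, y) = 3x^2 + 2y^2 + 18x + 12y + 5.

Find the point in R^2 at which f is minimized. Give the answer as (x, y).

f(x,y) separates as P(x) + Q(y) + 5, so its minimum is min P + min Q + 5.
P'(x) = 6x + 18 vanishes at x ∈ {-3}; Q'(y) = 4y + 12 vanishes at y ∈ {-3}.
Local minima of P (where P''>0): P(-3)=-27. Local minima of Q: Q(-3)=-18.
So the global minimum of f is P(-3) + Q(-3) + 5 = -27 − 18 + 5 = -40, attained at (-3, -3).

(-3, -3)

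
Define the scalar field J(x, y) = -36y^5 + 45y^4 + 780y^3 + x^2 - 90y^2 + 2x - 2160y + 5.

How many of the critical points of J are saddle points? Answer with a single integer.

J separates as a function of x plus a function of y, so ∇J=0 decouples.
∂J/∂x = 2(x + 1) = 0 at x ∈ {-1}; ∂J/∂y = -180(y - 4)(y - 1)(y + 1)(y + 3) = 0 at y ∈ {-3, -1, 1, 4}.
The Hessian is diagonal: diag(J_xx, J_yy). Second derivatives: J_xx(-1)=2; J_yy(-3)=10080, J_yy(-1)=-3600, J_yy(1)=4320, J_yy(4)=-18900.
Saddle points occur where the two diagonal entries have opposite signs: (-1, -1), (-1, 4). Count: 2.

2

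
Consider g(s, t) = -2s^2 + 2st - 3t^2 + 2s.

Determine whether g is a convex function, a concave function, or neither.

g is quadratic, so its Hessian is the constant matrix H = [[-4, 2], [2, -6]].
det(H) = 20, tr(H) = -10.
det(H) > 0 and tr(H) < 0, so H is negative definite everywhere: concave.

concave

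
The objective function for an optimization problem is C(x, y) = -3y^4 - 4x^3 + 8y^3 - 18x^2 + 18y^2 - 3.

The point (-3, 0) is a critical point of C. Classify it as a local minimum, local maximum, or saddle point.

local minimum

The mixed partial ∂²C/∂x∂y is 0, so the Hessian at any point is diag(C_xx, C_yy) = diag(-12(2x + 3), 12(-3y^2 + 4y + 3)).
At (-3, 0): H = diag(36, 36).
Both eigenvalues are positive, so H is positive definite: a local minimum.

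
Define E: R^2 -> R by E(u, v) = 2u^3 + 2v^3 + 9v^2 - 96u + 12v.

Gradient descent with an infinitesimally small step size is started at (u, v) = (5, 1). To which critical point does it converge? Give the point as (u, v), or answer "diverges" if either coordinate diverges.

(4, -1)

E is separable, so gradient descent decouples: u follows -∂E/∂u, v follows -∂E/∂v.
∂E/∂u = 6(u - 4)(u + 4); at u=5 this is 54, so u decreases.
∂E/∂v = 6(v + 1)(v + 2); at v=1 this is 36, so v decreases.
u converges to its nearest critical value 4 (a local min of the u-part); v converges to -1. The iterate converges to (4, -1).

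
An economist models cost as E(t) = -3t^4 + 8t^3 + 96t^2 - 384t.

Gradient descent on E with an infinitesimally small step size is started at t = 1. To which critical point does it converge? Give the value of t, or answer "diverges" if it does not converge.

2

E'(t) = -12(t - 4)(t - 2)(t + 4), so E'(1) = -180.
Gradient descent moves in the -E' direction, i.e. t is increasing.
The nearest critical point in that direction is t = 2, where E'' = 144 > 0 (a local minimum). The iterate converges there.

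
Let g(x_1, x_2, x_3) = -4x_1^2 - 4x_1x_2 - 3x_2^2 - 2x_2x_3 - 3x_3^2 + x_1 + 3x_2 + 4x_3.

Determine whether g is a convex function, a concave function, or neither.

g is quadratic, so its Hessian is the constant matrix H = [[-8, -4, 0], [-4, -6, -2], [0, -2, -6]].
Leading principal minors: -8, 32, -160.
Signs alternate −, +, − ⇒ H ≺ 0 ⇒ concave.

concave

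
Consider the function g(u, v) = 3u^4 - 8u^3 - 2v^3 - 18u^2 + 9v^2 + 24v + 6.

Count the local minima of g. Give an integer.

g separates as a function of u plus a function of v, so ∇g=0 decouples.
∂g/∂u = 12u(u - 3)(u + 1) = 0 at u ∈ {-1, 0, 3}; ∂g/∂v = -6(v - 4)(v + 1) = 0 at v ∈ {-1, 4}.
The Hessian is diagonal: diag(g_uu, g_vv). Second derivatives: g_uu(-1)=48, g_uu(0)=-36, g_uu(3)=144; g_vv(-1)=30, g_vv(4)=-30.
Local minima occur where both diagonal entries positive: (-1, -1), (3, -1). Count: 2.

2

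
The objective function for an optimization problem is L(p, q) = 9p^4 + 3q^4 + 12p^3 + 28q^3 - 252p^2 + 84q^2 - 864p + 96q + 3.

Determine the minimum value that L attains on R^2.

-4477

L(p,q) separates as A(p) + B(q) + 3, so its minimum is min A + min B + 3.
A'(p) = 36(p - 4)(p + 2)(p + 3) vanishes at p ∈ {-3, -2, 4}; B'(q) = 12(q + 1)(q + 2)(q + 4) vanishes at q ∈ {-4, -2, -1}.
Local minima of A (where A''>0): A(-3)=729, A(4)=-4416. Local minima of B: B(-4)=-64, B(-1)=-37.
So the global minimum of L is A(4) + B(-4) + 3 = -4416 − 64 + 3 = -4477, attained at (4, -4).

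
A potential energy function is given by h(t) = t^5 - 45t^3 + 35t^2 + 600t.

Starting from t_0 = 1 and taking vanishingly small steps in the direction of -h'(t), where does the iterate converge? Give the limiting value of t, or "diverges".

-2

h'(t) = 5(t - 4)(t - 3)(t + 2)(t + 5), so h'(1) = 540.
Gradient descent moves in the -h' direction, i.e. t is decreasing.
The nearest critical point in that direction is t = -2, where h'' = 450 > 0 (a local minimum). The iterate converges there.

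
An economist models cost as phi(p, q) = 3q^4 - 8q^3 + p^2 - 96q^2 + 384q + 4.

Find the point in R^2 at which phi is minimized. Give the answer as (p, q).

phi(p,q) separates as A(p) + B(q) + 4, so its minimum is min A + min B + 4.
A'(p) = 2p vanishes at p ∈ {0}; B'(q) = 12(q - 4)(q - 2)(q + 4) vanishes at q ∈ {-4, 2, 4}.
Local minima of A (where A''>0): A(0)=0. Local minima of B: B(-4)=-1792, B(4)=256.
So the global minimum of phi is A(0) + B(-4) + 4 = 0 − 1792 + 4 = -1788, attained at (0, -4).

(0, -4)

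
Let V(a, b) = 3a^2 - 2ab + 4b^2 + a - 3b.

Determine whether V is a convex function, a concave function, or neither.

V is quadratic, so its Hessian is the constant matrix H = [[6, -2], [-2, 8]].
det(H) = 44, tr(H) = 14.
det(H) > 0 and tr(H) > 0, so H is positive definite everywhere: convex.

convex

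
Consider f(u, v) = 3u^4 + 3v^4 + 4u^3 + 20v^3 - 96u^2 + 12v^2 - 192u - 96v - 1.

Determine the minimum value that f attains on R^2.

-1342

f(u,v) separates as P(u) + Q(v) − 1, so its minimum is min P + min Q − 1.
P'(u) = 12(u - 4)(u + 1)(u + 4) vanishes at u ∈ {-4, -1, 4}; Q'(v) = 12(v - 1)(v + 2)(v + 4) vanishes at v ∈ {-4, -2, 1}.
Local minima of P (where P''>0): P(-4)=-256, P(4)=-1280. Local minima of Q: Q(-4)=64, Q(1)=-61.
So the global minimum of f is P(4) + Q(1) − 1 = -1280 − 61 − 1 = -1342, attained at (4, 1).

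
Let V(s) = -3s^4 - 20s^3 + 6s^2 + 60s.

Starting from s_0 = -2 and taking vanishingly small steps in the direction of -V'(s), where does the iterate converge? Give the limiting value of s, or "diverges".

-1

V'(s) = -12(s - 1)(s + 1)(s + 5), so V'(-2) = -108.
Gradient descent moves in the -V' direction, i.e. s is increasing.
The nearest critical point in that direction is s = -1, where V'' = 96 > 0 (a local minimum). The iterate converges there.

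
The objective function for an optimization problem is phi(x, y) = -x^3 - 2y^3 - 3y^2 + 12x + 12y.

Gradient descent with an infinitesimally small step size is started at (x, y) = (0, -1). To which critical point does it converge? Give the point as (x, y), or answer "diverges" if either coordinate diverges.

phi is separable, so gradient descent decouples: x follows -∂phi/∂x, y follows -∂phi/∂y.
∂phi/∂x = -3(x - 2)(x + 2); at x=0 this is 12, so x decreases.
∂phi/∂y = -6(y - 1)(y + 2); at y=-1 this is 12, so y decreases.
x converges to its nearest critical value -2 (a local min of the x-part); y converges to -2. The iterate converges to (-2, -2).

(-2, -2)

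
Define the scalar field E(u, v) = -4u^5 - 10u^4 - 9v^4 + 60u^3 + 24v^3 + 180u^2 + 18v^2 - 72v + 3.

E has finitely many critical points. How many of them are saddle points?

E separates as a function of u plus a function of v, so ∇E=0 decouples.
∂E/∂u = -20u(u - 3)(u + 2)(u + 3) = 0 at u ∈ {-3, -2, 0, 3}; ∂E/∂v = -36(v - 2)(v - 1)(v + 1) = 0 at v ∈ {-1, 1, 2}.
The Hessian is diagonal: diag(E_uu, E_vv). Second derivatives: E_uu(-3)=360, E_uu(-2)=-200, E_uu(0)=360, E_uu(3)=-1800; E_vv(-1)=-216, E_vv(1)=72, E_vv(2)=-108.
Saddle points occur where the two diagonal entries have opposite signs: (-3, -1), (-3, 2), (-2, 1), (0, -1), (0, 2), (3, 1). Count: 6.

6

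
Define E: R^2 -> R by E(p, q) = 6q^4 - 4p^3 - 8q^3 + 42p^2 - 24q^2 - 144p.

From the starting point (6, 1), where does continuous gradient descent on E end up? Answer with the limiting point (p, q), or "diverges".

E is separable, so gradient descent decouples: p follows -∂E/∂p, q follows -∂E/∂q.
∂E/∂p = -12(p - 4)(p - 3); at p=6 this is -72, so p increases.
∂E/∂q = 24q(q - 2)(q + 1); at q=1 this is -48, so q increases.
The p-coordinate has no critical point in that direction and runs off to infinity.

diverges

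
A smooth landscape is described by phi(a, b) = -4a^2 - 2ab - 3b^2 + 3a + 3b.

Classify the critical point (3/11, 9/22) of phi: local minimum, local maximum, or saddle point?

The Hessian of phi is constant: H = [[-8, -2], [-2, -6]].
det(H) = (-8)·(-6) − (-2)² = 44.
det(H) > 0 and tr(H) = -14 < 0, so H is negative definite and the point is a local maximum.

local maximum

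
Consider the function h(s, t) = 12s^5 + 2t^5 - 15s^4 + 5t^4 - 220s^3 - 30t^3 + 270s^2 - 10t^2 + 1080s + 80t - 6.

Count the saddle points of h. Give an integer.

8

h separates as a function of s plus a function of t, so ∇h=0 decouples.
∂h/∂s = 60(s - 3)(s - 2)(s + 1)(s + 3) = 0 at s ∈ {-3, -1, 2, 3}; ∂h/∂t = 10(t - 2)(t - 1)(t + 1)(t + 4) = 0 at t ∈ {-4, -1, 1, 2}.
The Hessian is diagonal: diag(h_ss, h_tt). Second derivatives: h_ss(-3)=-3600, h_ss(-1)=1440, h_ss(2)=-900, h_ss(3)=1440; h_tt(-4)=-900, h_tt(-1)=180, h_tt(1)=-100, h_tt(2)=180.
Saddle points occur where the two diagonal entries have opposite signs: (-3, -1), (-3, 2), (-1, -4), (-1, 1), (2, -1), (2, 2), (3, -4), (3, 1). Count: 8.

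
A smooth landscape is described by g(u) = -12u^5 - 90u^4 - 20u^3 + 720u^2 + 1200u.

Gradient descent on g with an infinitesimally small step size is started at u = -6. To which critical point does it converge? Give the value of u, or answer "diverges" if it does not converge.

-5

g'(u) = -60(u - 2)(u + 1)(u + 2)(u + 5), so g'(-6) = -9600.
Gradient descent moves in the -g' direction, i.e. u is increasing.
The nearest critical point in that direction is u = -5, where g'' = 5040 > 0 (a local minimum). The iterate converges there.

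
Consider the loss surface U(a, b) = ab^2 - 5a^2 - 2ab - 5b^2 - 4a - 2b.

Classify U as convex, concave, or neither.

The term ab^2 is cubic, so the Hessian is not constant.
∂²U/∂b² = 2a - 10, which takes both signs as a varies (negative for sufficiently negative a). A diagonal entry of the Hessian changing sign means the Hessian is neither positive- nor negative-semidefinite on all of R^2.

neither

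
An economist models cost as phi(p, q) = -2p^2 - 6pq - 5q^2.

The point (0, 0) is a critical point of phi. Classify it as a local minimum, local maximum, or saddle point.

local maximum

The Hessian of phi is constant: H = [[-4, -6], [-6, -10]].
det(H) = (-4)·(-10) − (-6)² = 4.
det(H) > 0 and tr(H) = -14 < 0, so H is negative definite and the point is a local maximum.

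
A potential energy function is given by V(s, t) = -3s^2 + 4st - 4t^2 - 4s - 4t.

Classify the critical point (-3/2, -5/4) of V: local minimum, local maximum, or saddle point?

local maximum

The Hessian of V is constant: H = [[-6, 4], [4, -8]].
det(H) = (-6)·(-8) − 4² = 32.
det(H) > 0 and tr(H) = -14 < 0, so H is negative definite and the point is a local maximum.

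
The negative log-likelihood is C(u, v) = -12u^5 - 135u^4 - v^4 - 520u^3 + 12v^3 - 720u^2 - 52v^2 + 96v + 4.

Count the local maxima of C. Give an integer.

4

C separates as a function of u plus a function of v, so ∇C=0 decouples.
∂C/∂u = -60u(u + 2)(u + 3)(u + 4) = 0 at u ∈ {-4, -3, -2, 0}; ∂C/∂v = -4(v - 4)(v - 3)(v - 2) = 0 at v ∈ {2, 3, 4}.
The Hessian is diagonal: diag(C_uu, C_vv). Second derivatives: C_uu(-4)=480, C_uu(-3)=-180, C_uu(-2)=240, C_uu(0)=-1440; C_vv(2)=-8, C_vv(3)=4, C_vv(4)=-8.
Local maxima occur where both diagonal entries negative: (-3, 2), (-3, 4), (0, 2), (0, 4). Count: 4.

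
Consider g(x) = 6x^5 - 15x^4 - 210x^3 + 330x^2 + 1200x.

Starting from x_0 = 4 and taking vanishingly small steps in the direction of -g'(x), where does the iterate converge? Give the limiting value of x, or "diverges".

5

g'(x) = 30(x - 5)(x - 2)(x + 1)(x + 4), so g'(4) = -2400.
Gradient descent moves in the -g' direction, i.e. x is increasing.
The nearest critical point in that direction is x = 5, where g'' = 4860 > 0 (a local minimum). The iterate converges there.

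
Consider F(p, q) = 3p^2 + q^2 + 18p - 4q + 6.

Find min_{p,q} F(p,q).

F(p,q) separates as A(p) + B(q) + 6, so its minimum is min A + min B + 6.
A'(p) = 6p + 18 vanishes at p ∈ {-3}; B'(q) = 2q - 4 vanishes at q ∈ {2}.
Local minima of A (where A''>0): A(-3)=-27. Local minima of B: B(2)=-4.
So the global minimum of F is A(-3) + B(2) + 6 = -27 − 4 + 6 = -25, attained at (-3, 2).

-25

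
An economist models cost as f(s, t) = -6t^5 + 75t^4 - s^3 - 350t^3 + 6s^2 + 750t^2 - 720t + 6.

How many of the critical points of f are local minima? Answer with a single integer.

f separates as a function of s plus a function of t, so ∇f=0 decouples.
∂f/∂s = -3s(s - 4) = 0 at s ∈ {0, 4}; ∂f/∂t = -30(t - 4)(t - 3)(t - 2)(t - 1) = 0 at t ∈ {1, 2, 3, 4}.
The Hessian is diagonal: diag(f_ss, f_tt). Second derivatives: f_ss(0)=12, f_ss(4)=-12; f_tt(1)=180, f_tt(2)=-60, f_tt(3)=60, f_tt(4)=-180.
Local minima occur where both diagonal entries positive: (0, 1), (0, 3). Count: 2.

2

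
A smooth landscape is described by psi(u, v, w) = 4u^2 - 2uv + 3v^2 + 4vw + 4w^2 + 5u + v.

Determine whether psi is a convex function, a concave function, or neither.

convex

psi is quadratic, so its Hessian is the constant matrix H = [[8, -2, 0], [-2, 6, 4], [0, 4, 8]].
Leading principal minors: 8, 44, 224.
All positive ⇒ H ≻ 0 ⇒ convex.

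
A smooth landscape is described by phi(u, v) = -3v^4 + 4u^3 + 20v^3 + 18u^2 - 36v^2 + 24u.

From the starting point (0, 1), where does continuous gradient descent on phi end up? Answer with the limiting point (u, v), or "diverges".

(-1, 2)

phi is separable, so gradient descent decouples: u follows -∂phi/∂u, v follows -∂phi/∂v.
∂phi/∂u = 12(u + 1)(u + 2); at u=0 this is 24, so u decreases.
∂phi/∂v = -12v(v - 3)(v - 2); at v=1 this is -24, so v increases.
u converges to its nearest critical value -1 (a local min of the u-part); v converges to 2. The iterate converges to (-1, 2).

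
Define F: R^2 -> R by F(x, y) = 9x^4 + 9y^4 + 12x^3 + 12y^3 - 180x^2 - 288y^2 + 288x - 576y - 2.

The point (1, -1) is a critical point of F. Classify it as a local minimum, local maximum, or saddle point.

The mixed partial ∂²F/∂x∂y is 0, so the Hessian at any point is diag(F_xx, F_yy) = diag(36(3x^2 + 2x - 10), 36(3y^2 + 2y - 16)).
At (1, -1): H = diag(-180, -540).
Both eigenvalues are negative, so H is negative definite: a local maximum.

local maximum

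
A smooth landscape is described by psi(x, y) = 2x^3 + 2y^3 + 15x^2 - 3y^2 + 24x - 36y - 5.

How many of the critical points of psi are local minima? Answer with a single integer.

1

psi separates as a function of x plus a function of y, so ∇psi=0 decouples.
∂psi/∂x = 6(x + 1)(x + 4) = 0 at x ∈ {-4, -1}; ∂psi/∂y = 6(y - 3)(y + 2) = 0 at y ∈ {-2, 3}.
The Hessian is diagonal: diag(psi_xx, psi_yy). Second derivatives: psi_xx(-4)=-18, psi_xx(-1)=18; psi_yy(-2)=-30, psi_yy(3)=30.
Local minima occur where both diagonal entries positive: (-1, 3). Count: 1.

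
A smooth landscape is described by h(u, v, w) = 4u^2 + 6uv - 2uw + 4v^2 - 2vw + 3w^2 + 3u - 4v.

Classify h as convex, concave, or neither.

convex

h is quadratic, so its Hessian is the constant matrix H = [[8, 6, -2], [6, 8, -2], [-2, -2, 6]].
Leading principal minors: 8, 28, 152.
All positive ⇒ H ≻ 0 ⇒ convex.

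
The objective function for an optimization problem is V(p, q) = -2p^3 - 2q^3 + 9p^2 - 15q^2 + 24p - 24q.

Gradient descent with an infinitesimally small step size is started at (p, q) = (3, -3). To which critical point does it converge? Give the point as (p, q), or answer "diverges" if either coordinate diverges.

V is separable, so gradient descent decouples: p follows -∂V/∂p, q follows -∂V/∂q.
∂V/∂p = -6(p - 4)(p + 1); at p=3 this is 24, so p decreases.
∂V/∂q = -6(q + 1)(q + 4); at q=-3 this is 12, so q decreases.
p converges to its nearest critical value -1 (a local min of the p-part); q converges to -4. The iterate converges to (-1, -4).

(-1, -4)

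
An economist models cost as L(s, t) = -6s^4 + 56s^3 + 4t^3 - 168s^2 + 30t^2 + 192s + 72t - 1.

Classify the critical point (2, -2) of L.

local minimum

The mixed partial ∂²L/∂s∂t is 0, so the Hessian at any point is diag(L_ss, L_tt) = diag(24(-3s^2 + 14s - 14), 12(2t + 5)).
At (2, -2): H = diag(48, 12).
Both eigenvalues are positive, so H is positive definite: a local minimum.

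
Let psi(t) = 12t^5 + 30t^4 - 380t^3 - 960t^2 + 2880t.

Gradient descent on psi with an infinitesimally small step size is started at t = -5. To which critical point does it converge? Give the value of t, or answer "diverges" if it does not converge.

psi'(t) = 60(t - 4)(t - 1)(t + 3)(t + 4), so psi'(-5) = 6480.
Gradient descent moves in the -psi' direction, i.e. t is decreasing.
There is no critical point below t=-5, and psi' keeps the same sign, so the iterate runs off to −∞.

diverges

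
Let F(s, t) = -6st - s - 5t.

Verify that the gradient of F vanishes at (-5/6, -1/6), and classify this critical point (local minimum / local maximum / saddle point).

saddle point

∇F = (-6t - 1, -6s - 5); substituting (-5/6, -1/6) gives ∇F = (0, 0), so (-5/6, -1/6) is indeed a critical point.
The Hessian of F is constant: H = [[0, -6], [-6, 0]].
det(H) = 0·0 − (-6)² = -36.
Since det(H) < 0, H is indefinite and the critical point is a saddle point.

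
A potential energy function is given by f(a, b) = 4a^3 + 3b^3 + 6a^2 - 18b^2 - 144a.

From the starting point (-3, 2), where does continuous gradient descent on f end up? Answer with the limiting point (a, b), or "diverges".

(3, 4)

f is separable, so gradient descent decouples: a follows -∂f/∂a, b follows -∂f/∂b.
∂f/∂a = 12(a - 3)(a + 4); at a=-3 this is -72, so a increases.
∂f/∂b = 9b(b - 4); at b=2 this is -36, so b increases.
a converges to its nearest critical value 3 (a local min of the a-part); b converges to 4. The iterate converges to (3, 4).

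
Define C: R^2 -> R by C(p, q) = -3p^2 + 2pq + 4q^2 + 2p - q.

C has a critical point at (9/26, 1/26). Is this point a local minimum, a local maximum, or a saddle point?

saddle point

The Hessian of C is constant: H = [[-6, 2], [2, 8]].
det(H) = (-6)·8 − 2² = -52.
Since det(H) < 0, H is indefinite and the critical point is a saddle point.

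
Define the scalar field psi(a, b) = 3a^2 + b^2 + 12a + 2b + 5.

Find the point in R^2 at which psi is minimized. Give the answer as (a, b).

psi(a,b) separates as P(a) + Q(b) + 5, so its minimum is min P + min Q + 5.
P'(a) = 6a + 12 vanishes at a ∈ {-2}; Q'(b) = 2b + 2 vanishes at b ∈ {-1}.
Local minima of P (where P''>0): P(-2)=-12. Local minima of Q: Q(-1)=-1.
So the global minimum of psi is P(-2) + Q(-1) + 5 = -12 − 1 + 5 = -8, attained at (-2, -1).

(-2, -1)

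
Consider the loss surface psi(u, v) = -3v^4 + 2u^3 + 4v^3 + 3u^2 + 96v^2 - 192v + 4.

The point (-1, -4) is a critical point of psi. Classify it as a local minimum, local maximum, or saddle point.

local maximum

The mixed partial ∂²psi/∂u∂v is 0, so the Hessian at any point is diag(psi_uu, psi_vv) = diag(6(2u + 1), 12(-3v^2 + 2v + 16)).
At (-1, -4): H = diag(-6, -480).
Both eigenvalues are negative, so H is negative definite: a local maximum.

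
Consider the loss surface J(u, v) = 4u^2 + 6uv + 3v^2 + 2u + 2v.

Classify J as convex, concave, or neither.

convex

J is quadratic, so its Hessian is the constant matrix H = [[8, 6], [6, 6]].
det(H) = 12, tr(H) = 14.
det(H) > 0 and tr(H) > 0, so H is positive definite everywhere: convex.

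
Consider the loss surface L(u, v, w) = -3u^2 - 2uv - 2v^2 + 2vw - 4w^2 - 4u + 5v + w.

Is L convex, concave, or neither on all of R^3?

concave

L is quadratic, so its Hessian is the constant matrix H = [[-6, -2, 0], [-2, -4, 2], [0, 2, -8]].
Leading principal minors: -6, 20, -136.
Signs alternate −, +, − ⇒ H ≺ 0 ⇒ concave.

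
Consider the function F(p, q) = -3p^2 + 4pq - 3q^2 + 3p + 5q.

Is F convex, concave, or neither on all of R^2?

F is quadratic, so its Hessian is the constant matrix H = [[-6, 4], [4, -6]].
det(H) = 20, tr(H) = -12.
det(H) > 0 and tr(H) < 0, so H is negative definite everywhere: concave.

concave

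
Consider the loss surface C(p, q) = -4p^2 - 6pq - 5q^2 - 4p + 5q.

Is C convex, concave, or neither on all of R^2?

C is quadratic, so its Hessian is the constant matrix H = [[-8, -6], [-6, -10]].
det(H) = 44, tr(H) = -18.
det(H) > 0 and tr(H) < 0, so H is negative definite everywhere: concave.

concave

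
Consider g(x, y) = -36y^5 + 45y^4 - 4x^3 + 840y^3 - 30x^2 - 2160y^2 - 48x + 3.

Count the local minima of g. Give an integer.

2

g separates as a function of x plus a function of y, so ∇g=0 decouples.
∂g/∂x = -12(x + 1)(x + 4) = 0 at x ∈ {-4, -1}; ∂g/∂y = -180y(y - 3)(y - 2)(y + 4) = 0 at y ∈ {-4, 0, 2, 3}.
The Hessian is diagonal: diag(g_xx, g_yy). Second derivatives: g_xx(-4)=36, g_xx(-1)=-36; g_yy(-4)=30240, g_yy(0)=-4320, g_yy(2)=2160, g_yy(3)=-3780.
Local minima occur where both diagonal entries positive: (-4, -4), (-4, 2). Count: 2.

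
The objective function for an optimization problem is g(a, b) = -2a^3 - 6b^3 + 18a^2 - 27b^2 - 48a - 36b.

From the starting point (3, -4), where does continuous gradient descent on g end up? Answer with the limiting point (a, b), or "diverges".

(2, -2)

g is separable, so gradient descent decouples: a follows -∂g/∂a, b follows -∂g/∂b.
∂g/∂a = -6(a - 4)(a - 2); at a=3 this is 6, so a decreases.
∂g/∂b = -18(b + 1)(b + 2); at b=-4 this is -108, so b increases.
a converges to its nearest critical value 2 (a local min of the a-part); b converges to -2. The iterate converges to (2, -2).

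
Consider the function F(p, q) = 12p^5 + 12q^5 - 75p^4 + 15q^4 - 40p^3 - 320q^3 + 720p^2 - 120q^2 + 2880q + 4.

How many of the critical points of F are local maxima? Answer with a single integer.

F separates as a function of p plus a function of q, so ∇F=0 decouples.
∂F/∂p = 60p(p - 4)(p - 3)(p + 2) = 0 at p ∈ {-2, 0, 3, 4}; ∂F/∂q = 60(q - 3)(q - 2)(q + 2)(q + 4) = 0 at q ∈ {-4, -2, 2, 3}.
The Hessian is diagonal: diag(F_pp, F_qq). Second derivatives: F_pp(-2)=-3600, F_pp(0)=1440, F_pp(3)=-900, F_pp(4)=1440; F_qq(-4)=-5040, F_qq(-2)=2400, F_qq(2)=-1440, F_qq(3)=2100.
Local maxima occur where both diagonal entries negative: (-2, -4), (-2, 2), (3, -4), (3, 2). Count: 4.

4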